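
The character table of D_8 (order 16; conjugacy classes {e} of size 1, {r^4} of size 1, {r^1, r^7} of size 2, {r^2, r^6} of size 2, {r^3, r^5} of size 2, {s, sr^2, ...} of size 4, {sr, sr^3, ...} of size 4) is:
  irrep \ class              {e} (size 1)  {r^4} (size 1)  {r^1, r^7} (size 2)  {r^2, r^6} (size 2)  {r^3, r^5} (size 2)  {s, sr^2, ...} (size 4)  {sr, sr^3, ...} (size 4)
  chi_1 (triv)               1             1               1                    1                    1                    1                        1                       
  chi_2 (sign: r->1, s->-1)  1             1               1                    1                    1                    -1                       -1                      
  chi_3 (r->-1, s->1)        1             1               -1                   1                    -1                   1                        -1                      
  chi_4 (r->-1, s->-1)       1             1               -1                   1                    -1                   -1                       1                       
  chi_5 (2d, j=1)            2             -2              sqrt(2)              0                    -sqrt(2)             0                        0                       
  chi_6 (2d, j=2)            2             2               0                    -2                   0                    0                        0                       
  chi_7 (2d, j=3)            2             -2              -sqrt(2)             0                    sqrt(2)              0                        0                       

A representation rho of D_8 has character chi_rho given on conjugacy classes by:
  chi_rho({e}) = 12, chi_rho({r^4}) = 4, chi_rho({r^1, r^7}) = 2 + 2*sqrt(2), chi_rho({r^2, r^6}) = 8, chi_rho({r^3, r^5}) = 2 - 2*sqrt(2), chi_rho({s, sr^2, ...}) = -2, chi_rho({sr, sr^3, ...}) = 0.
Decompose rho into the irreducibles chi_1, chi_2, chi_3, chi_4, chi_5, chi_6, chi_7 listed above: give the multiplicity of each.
Multiplicities: chi_1: 2, chi_2: 3, chi_3: 1, chi_4: 2, chi_5: 2, chi_6: 0, chi_7: 0.

Reasoning: Use <chi_rho, chi> = (1/|G|) sum_C |C| * chi_rho(C) * conj(chi(C)) with |G| = 16 for each irreducible chi in the table:
  <chi_rho, chi_1> = (1/16)[1*(12)*conj(1) + 1*(4)*conj(1) + 2*(2 + 2*sqrt(2))*conj(1) + 2*(8)*conj(1) + 2*(2 - 2*sqrt(2))*conj(1) + 4*(-2)*conj(1) + 4*(0)*conj(1)]
      = (1/16)[(12) + (4) + (4 + 4*sqrt(2)) + (16) + (4 - 4*sqrt(2)) + (-8) + (0)] = 32/16 = 2
  <chi_rho, chi_2> = (1/16)[1*(12)*conj(1) + 1*(4)*conj(1) + 2*(2 + 2*sqrt(2))*conj(1) + 2*(8)*conj(1) + 2*(2 - 2*sqrt(2))*conj(1) + 4*(-2)*conj(-1) + 4*(0)*conj(-1)]
      = (1/16)[(12) + (4) + (4 + 4*sqrt(2)) + (16) + (4 - 4*sqrt(2)) + (8) + (0)] = 48/16 = 3
  <chi_rho, chi_3> = (1/16)[1*(12)*conj(1) + 1*(4)*conj(1) + 2*(2 + 2*sqrt(2))*conj(-1) + 2*(8)*conj(1) + 2*(2 - 2*sqrt(2))*conj(-1) + 4*(-2)*conj(1) + 4*(0)*conj(-1)]
      = (1/16)[(12) + (4) + (-4*sqrt(2) - 4) + (16) + (-4 + 4*sqrt(2)) + (-8) + (0)] = 16/16 = 1
  <chi_rho, chi_4> = (1/16)[1*(12)*conj(1) + 1*(4)*conj(1) + 2*(2 + 2*sqrt(2))*conj(-1) + 2*(8)*conj(1) + 2*(2 - 2*sqrt(2))*conj(-1) + 4*(-2)*conj(-1) + 4*(0)*conj(1)]
      = (1/16)[(12) + (4) + (-4*sqrt(2) - 4) + (16) + (-4 + 4*sqrt(2)) + (8) + (0)] = 32/16 = 2
  <chi_rho, chi_5> = (1/16)[1*(12)*conj(2) + 1*(4)*conj(-2) + 2*(2 + 2*sqrt(2))*conj(sqrt(2)) + 2*(8)*conj(0) + 2*(2 - 2*sqrt(2))*conj(-sqrt(2)) + 4*(-2)*conj(0) + 4*(0)*conj(0)]
      = (1/16)[(24) + (-8) + (4*sqrt(2) + 8) + (0) + (8 - 4*sqrt(2)) + (0) + (0)] = 32/16 = 2
  <chi_rho, chi_6> = (1/16)[1*(12)*conj(2) + 1*(4)*conj(2) + 2*(2 + 2*sqrt(2))*conj(0) + 2*(8)*conj(-2) + 2*(2 - 2*sqrt(2))*conj(0) + 4*(-2)*conj(0) + 4*(0)*conj(0)]
      = (1/16)[(24) + (8) + (0) + (-32) + (0) + (0) + (0)] = 0/16 = 0
  <chi_rho, chi_7> = (1/16)[1*(12)*conj(2) + 1*(4)*conj(-2) + 2*(2 + 2*sqrt(2))*conj(-sqrt(2)) + 2*(8)*conj(0) + 2*(2 - 2*sqrt(2))*conj(sqrt(2)) + 4*(-2)*conj(0) + 4*(0)*conj(0)]
      = (1/16)[(24) + (-8) + (-8 - 4*sqrt(2)) + (0) + (-8 + 4*sqrt(2)) + (0) + (0)] = 0/16 = 0
Dimension check: dim(rho) = sum (mult * dim) = 2*1 + 3*1 + 1*1 + 2*1 + 2*2 + 0*2 + 0*2 = 12 = chi_rho(e) = 12.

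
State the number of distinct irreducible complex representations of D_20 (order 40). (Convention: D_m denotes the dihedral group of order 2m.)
13

Explanation: The number of irreducible complex representations of a finite group equals its number of conjugacy classes. D_20 has 13 conjugacy classes (n/2 + 3 for n even), so D_20 (order 40) has exactly 13 irreducible complex representations.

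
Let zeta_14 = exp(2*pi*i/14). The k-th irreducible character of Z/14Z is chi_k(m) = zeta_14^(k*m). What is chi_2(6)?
chi_2(6) = zeta_14^12 = exp(-2*I*pi/7)

Working: chi_2(6) = zeta_14^(2*6) = zeta_14^12. Since zeta_14^14 = 1, this equals zeta_14^12 = exp(2*pi*i*12/14) = exp(-2*I*pi/7).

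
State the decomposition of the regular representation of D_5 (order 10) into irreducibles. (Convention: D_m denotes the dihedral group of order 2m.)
Each irreducible V_i of dimension d_i appears with multiplicity d_i, i.e. rho_reg = (direct sum over all irreducibles V_i) d_i V_i. The irreducible dimensions for D_5 are 1, 1, 2, 2: 2 irreducibles of dimension 1, each with multiplicity 1; 2 irreducibles of dimension 2, each with multiplicity 2. Total dimension 2*1*1 + 2*2*2 = 10 = |G|.

Solution. General theorem: in the regular representation of a finite group G, each irreducible appears with multiplicity equal to its dimension. Check: dim(rho_reg) = sum d_i^2 = 1 + 1 + 4 + 4 = 10 = |G|.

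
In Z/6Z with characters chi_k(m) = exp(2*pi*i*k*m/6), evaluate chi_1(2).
chi_1(2) = zeta_6^2 = exp(2*I*pi/3)

Derivation: chi_1(2) = zeta_6^(1*2) = zeta_6^2. Since zeta_6^6 = 1, this equals zeta_6^2 = exp(2*pi*i*2/6) = exp(2*I*pi/3).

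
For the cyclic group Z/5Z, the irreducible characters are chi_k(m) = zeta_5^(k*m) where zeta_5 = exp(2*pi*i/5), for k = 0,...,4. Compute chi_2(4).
chi_2(4) = zeta_5^8 = exp(-4*I*pi/5)

Solution. chi_2(4) = zeta_5^(2*4) = zeta_5^8. Since zeta_5^5 = 1, this equals zeta_5^3 = exp(2*pi*i*3/5) = exp(-4*I*pi/5).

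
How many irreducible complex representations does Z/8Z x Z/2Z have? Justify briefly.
16

Justification: The number of irreducible complex representations of a finite group equals its number of conjugacy classes. Z/8Z x Z/2Z is abelian of order 16, so every element is its own conjugacy class: 16 classes, so Z/8Z x Z/2Z (order 16) has exactly 16 irreducible complex representations.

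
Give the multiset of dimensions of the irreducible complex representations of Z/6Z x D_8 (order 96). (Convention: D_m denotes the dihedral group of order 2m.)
Dimensions: 1, 1, 1, 1, 1, 1, 1, 1, 1, 1, 1, 1, 1, 1, 1, 1, 1, 1, 1, 1, 1, 1, 1, 1, 2, 2, 2, 2, 2, 2, 2, 2, 2, 2, 2, 2, 2, 2, 2, 2, 2, 2

Details: There are 42 irreducibles (= number of conjugacy classes). Their dimensions d_i satisfy sum d_i^2 = |G| = 96: 1 + 1 + 1 + 1 + 1 + 1 + 1 + 1 + 1 + 1 + 1 + 1 + 1 + 1 + 1 + 1 + 1 + 1 + 1 + 1 + 1 + 1 + 1 + 1 + 4 + 4 + 4 + 4 + 4 + 4 + 4 + 4 + 4 + 4 + 4 + 4 + 4 + 4 + 4 + 4 + 4 + 4 = 96. (For the product with Z/6Z: each of the 6 1-dim characters of Z/6Z tensors with each irrep of D_8, giving 6 copies of each D_8-dimension.)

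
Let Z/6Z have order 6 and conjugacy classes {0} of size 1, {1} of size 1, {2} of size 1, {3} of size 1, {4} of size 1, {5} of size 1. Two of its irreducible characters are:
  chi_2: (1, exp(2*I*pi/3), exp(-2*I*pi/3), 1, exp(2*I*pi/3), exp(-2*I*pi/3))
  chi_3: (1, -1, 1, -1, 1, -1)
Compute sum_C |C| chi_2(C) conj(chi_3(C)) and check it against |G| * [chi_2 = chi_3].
Sum = 0; so <chi_2, chi_3> = 0 (distinct irreducibles are orthogonal).

Justification: Compute term by term over conjugacy classes (|C| * chi_2(C) * conj(chi_3(C))):
  1*(1)*conj(1) + 1*(exp(2*I*pi/3))*conj(-1) + 1*(exp(-2*I*pi/3))*conj(1) + 1*(1)*conj(-1) + 1*(exp(2*I*pi/3))*conj(1) + 1*(exp(-2*I*pi/3))*conj(-1)
  = (1) + (-exp(2*I*pi/3)) + (exp(-2*I*pi/3)) + (-1) + (exp(2*I*pi/3)) + (-exp(-2*I*pi/3))
  = 0.
(Exp terms are combined using exp(i*s)*conj(exp(i*t)) = exp(i*(s-t)), and sums of them are collapsed using the identity that for every m > 1 the m distinct m-th roots of unity sum to 0, e.g. 1 + exp(2*I*pi/3) + exp(-2*I*pi/3) = 0.)
Dividing by |G| = 6 gives 0/6 = 0, matching the row-orthogonality relation <chi_2, chi_3> = [chi_2 = chi_3].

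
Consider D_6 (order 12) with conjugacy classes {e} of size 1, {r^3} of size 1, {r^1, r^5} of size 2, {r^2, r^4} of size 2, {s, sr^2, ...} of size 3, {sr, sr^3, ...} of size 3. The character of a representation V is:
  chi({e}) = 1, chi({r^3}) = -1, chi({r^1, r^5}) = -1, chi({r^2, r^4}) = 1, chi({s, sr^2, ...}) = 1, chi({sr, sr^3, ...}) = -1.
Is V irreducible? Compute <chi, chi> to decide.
Irreducible: <chi, chi> = 1.

Explanation: <chi, chi> = (1/|G|) sum_C |C| * |chi(C)|^2 = (1/12)[1*|1|^2 + 1*|-1|^2 + 2*|-1|^2 + 2*|1|^2 + 3*|1|^2 + 3*|-1|^2]
  = (1/12)[(1) + (1) + (2) + (2) + (3) + (3)] = 12/12 = 1.
A character is irreducible iff <chi, chi> = 1, so this representation is irreducible.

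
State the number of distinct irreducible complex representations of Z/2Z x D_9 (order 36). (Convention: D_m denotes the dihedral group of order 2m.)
12

Argument: The number of irreducible complex representations of a finite group equals its number of conjugacy classes. For a direct product, #classes(G x H) = #classes(G) * #classes(H). Z/2Z has 2 classes (abelian), D_9 has 6 classes, so 2 * 6 = 12, so Z/2Z x D_9 (order 36) has exactly 12 irreducible complex representations.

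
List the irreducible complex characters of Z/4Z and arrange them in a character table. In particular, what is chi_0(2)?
Character table of Z/4Z (irreps indexed chi_0,...,chi_3 with chi_k(m) = zeta_4^(k*m), zeta_4 = exp(2*pi*i/4)):
  irrep \ class  {0} (size 1)  {1} (size 1)  {2} (size 1)  {3} (size 1)
  chi_0          1             1             1             1           
  chi_1          1             I             -1            -I          
  chi_2          1             -1            1             -1          
  chi_3          1             -I            -1            I           

Spot check: chi_0(2) = zeta_4^(0*2) = zeta_4^0 = 1.

Working: Z/4Z is abelian, so all 4 irreducible complex representations are 1-dimensional. They are given by chi_k(m) = zeta_4^(k*m) for k = 0,...,3. Row orthogonality: sum_m chi_k(m) conj(chi_l(m)) = 4 * [k = l].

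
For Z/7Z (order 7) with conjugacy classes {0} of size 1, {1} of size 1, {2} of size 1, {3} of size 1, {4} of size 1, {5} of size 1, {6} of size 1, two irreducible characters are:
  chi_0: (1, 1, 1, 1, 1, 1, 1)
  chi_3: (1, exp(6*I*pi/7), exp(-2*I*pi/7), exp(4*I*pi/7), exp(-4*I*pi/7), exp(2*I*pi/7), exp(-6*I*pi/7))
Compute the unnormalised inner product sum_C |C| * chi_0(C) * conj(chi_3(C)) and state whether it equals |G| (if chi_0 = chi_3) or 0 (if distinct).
Sum = 0; so <chi_0, chi_3> = 0 (distinct irreducibles are orthogonal).

Solution. Compute term by term over conjugacy classes (|C| * chi_0(C) * conj(chi_3(C))):
  1*(1)*conj(1) + 1*(1)*conj(exp(6*I*pi/7)) + 1*(1)*conj(exp(-2*I*pi/7)) + 1*(1)*conj(exp(4*I*pi/7)) + 1*(1)*conj(exp(-4*I*pi/7)) + 1*(1)*conj(exp(2*I*pi/7)) + 1*(1)*conj(exp(-6*I*pi/7))
  = (1) + (exp(-6*I*pi/7)) + (exp(2*I*pi/7)) + (exp(-4*I*pi/7)) + (exp(4*I*pi/7)) + (exp(-2*I*pi/7)) + (exp(6*I*pi/7))
  = 0.
(Exp terms are combined using exp(i*s)*conj(exp(i*t)) = exp(i*(s-t)), and sums of them are collapsed using the identity that for every m > 1 the m distinct m-th roots of unity sum to 0, e.g. 1 + exp(2*I*pi/3) + exp(-2*I*pi/3) = 0.)
Dividing by |G| = 7 gives 0/7 = 0, matching the row-orthogonality relation <chi_0, chi_3> = [chi_0 = chi_3].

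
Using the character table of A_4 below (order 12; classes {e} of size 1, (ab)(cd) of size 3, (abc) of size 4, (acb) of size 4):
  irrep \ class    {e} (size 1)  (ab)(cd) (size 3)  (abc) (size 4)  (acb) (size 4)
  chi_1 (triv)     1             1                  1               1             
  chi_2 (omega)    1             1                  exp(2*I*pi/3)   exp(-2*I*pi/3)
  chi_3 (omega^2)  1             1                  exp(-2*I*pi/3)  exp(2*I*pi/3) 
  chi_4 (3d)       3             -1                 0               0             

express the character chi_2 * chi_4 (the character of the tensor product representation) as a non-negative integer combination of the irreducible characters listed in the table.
chi_2 tensor chi_4 = chi_4 (all other irreducibles have multiplicity 0).

The character of a tensor product is the pointwise product (chi_2 * chi_4)(C) = chi_2(C) * chi_4(C):
  {e}: (1)*(3), (ab)(cd): (1)*(-1), (abc): (exp(2*I*pi/3))*(0), (acb): (exp(-2*I*pi/3))*(0)
so (chi_2 * chi_4) takes values
  {e} -> 3, (ab)(cd) -> -1, (abc) -> 0, (acb) -> 0.
Now take the inner product of this character with each irreducible chi from the table, <chi_2*chi_4, chi> = (1/12) sum_C |C| (chi_2*chi_4)(C) conj(chi(C)):
  <chi_2*chi_4, chi_1> = (1/12)[1*(3)*conj(1) + 3*(-1)*conj(1) + 4*(0)*conj(1) + 4*(0)*conj(1)]
      = (1/12)[(3) + (-3) + (0) + (0)] = 0/12 = 0
  <chi_2*chi_4, chi_2> = (1/12)[1*(3)*conj(1) + 3*(-1)*conj(1) + 4*(0)*conj(exp(2*I*pi/3)) + 4*(0)*conj(exp(-2*I*pi/3))]
      = (1/12)[(3) + (-3) + (0) + (0)] = 0/12 = 0
  <chi_2*chi_4, chi_3> = (1/12)[1*(3)*conj(1) + 3*(-1)*conj(1) + 4*(0)*conj(exp(-2*I*pi/3)) + 4*(0)*conj(exp(2*I*pi/3))]
      = (1/12)[(3) + (-3) + (0) + (0)] = 0/12 = 0
  <chi_2*chi_4, chi_4> = (1/12)[1*(3)*conj(3) + 3*(-1)*conj(-1) + 4*(0)*conj(0) + 4*(0)*conj(0)]
      = (1/12)[(9) + (3) + (0) + (0)] = 12/12 = 1
(Exp terms are combined using exp(i*s)*conj(exp(i*t)) = exp(i*(s-t)), and sums of them are collapsed using the identity that for every m > 1 the m distinct m-th roots of unity sum to 0, e.g. 1 + exp(2*I*pi/3) + exp(-2*I*pi/3) = 0.)
Hence the multiplicities are chi_4: 1. Dimension check: dim(chi_2)*dim(chi_4) = 1*3 = 3 and sum (mult * dim) = 1*3 = 3.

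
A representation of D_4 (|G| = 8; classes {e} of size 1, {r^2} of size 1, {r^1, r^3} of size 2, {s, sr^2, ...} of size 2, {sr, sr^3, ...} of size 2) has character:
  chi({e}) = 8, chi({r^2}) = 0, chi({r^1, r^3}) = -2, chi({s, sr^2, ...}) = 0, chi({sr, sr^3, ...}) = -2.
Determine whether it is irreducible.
Not irreducible (reducible): <chi, chi> = 10 > 1.

Reasoning: <chi, chi> = (1/|G|) sum_C |C| * |chi(C)|^2 = (1/8)[1*|8|^2 + 1*|0|^2 + 2*|-2|^2 + 2*|0|^2 + 2*|-2|^2]
  = (1/8)[(64) + (0) + (8) + (0) + (8)] = 80/8 = 10.
A character is irreducible iff <chi, chi> = 1, so this representation is reducible.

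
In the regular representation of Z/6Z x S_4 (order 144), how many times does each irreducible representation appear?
Each irreducible V_i of dimension d_i appears with multiplicity d_i, i.e. rho_reg = (direct sum over all irreducibles V_i) d_i V_i. The irreducible dimensions for Z/6Z x S_4 are 1, 1, 1, 1, 1, 1, 1, 1, 1, 1, 1, 1, 2, 2, 2, 2, 2, 2, 3, 3, 3, 3, 3, 3, 3, 3, 3, 3, 3, 3: 12 irreducibles of dimension 1, each with multiplicity 1; 6 irreducibles of dimension 2, each with multiplicity 2; 12 irreducibles of dimension 3, each with multiplicity 3. Total dimension 12*1*1 + 6*2*2 + 12*3*3 = 144 = |G|.

Solution. General theorem: in the regular representation of a finite group G, each irreducible appears with multiplicity equal to its dimension. Check: dim(rho_reg) = sum d_i^2 = 1 + 1 + 1 + 1 + 1 + 1 + 1 + 1 + 1 + 1 + 1 + 1 + 4 + 4 + 4 + 4 + 4 + 4 + 9 + 9 + 9 + 9 + 9 + 9 + 9 + 9 + 9 + 9 + 9 + 9 = 144 = |G|.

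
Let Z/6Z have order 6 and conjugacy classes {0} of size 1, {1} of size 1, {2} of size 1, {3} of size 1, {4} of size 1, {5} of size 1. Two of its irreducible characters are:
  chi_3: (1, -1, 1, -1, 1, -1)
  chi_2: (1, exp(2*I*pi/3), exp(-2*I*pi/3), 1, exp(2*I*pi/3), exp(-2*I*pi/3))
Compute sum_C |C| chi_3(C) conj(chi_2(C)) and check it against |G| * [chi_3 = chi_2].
Sum = 0; so <chi_3, chi_2> = 0 (distinct irreducibles are orthogonal).

Reasoning: Compute term by term over conjugacy classes (|C| * chi_3(C) * conj(chi_2(C))):
  1*(1)*conj(1) + 1*(-1)*conj(exp(2*I*pi/3)) + 1*(1)*conj(exp(-2*I*pi/3)) + 1*(-1)*conj(1) + 1*(1)*conj(exp(2*I*pi/3)) + 1*(-1)*conj(exp(-2*I*pi/3))
  = (1) + (-exp(-2*I*pi/3)) + (exp(2*I*pi/3)) + (-1) + (exp(-2*I*pi/3)) + (-exp(2*I*pi/3))
  = 0.
(Exp terms are combined using exp(i*s)*conj(exp(i*t)) = exp(i*(s-t)), and sums of them are collapsed using the identity that for every m > 1 the m distinct m-th roots of unity sum to 0, e.g. 1 + exp(2*I*pi/3) + exp(-2*I*pi/3) = 0.)
Dividing by |G| = 6 gives 0/6 = 0, matching the row-orthogonality relation <chi_3, chi_2> = [chi_3 = chi_2].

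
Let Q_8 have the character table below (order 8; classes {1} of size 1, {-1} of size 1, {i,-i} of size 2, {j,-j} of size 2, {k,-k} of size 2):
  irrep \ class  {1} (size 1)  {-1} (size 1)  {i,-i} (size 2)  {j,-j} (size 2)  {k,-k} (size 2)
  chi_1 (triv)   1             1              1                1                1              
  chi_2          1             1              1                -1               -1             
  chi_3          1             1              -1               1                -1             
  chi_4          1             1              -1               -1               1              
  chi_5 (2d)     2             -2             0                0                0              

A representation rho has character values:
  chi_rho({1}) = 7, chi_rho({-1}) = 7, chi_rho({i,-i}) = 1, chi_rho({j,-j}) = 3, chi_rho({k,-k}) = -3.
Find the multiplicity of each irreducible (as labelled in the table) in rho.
Multiplicities: chi_1: 2, chi_2: 2, chi_3: 3, chi_4: 0, chi_5: 0.

Solution. Use <chi_rho, chi> = (1/|G|) sum_C |C| * chi_rho(C) * conj(chi(C)) with |G| = 8 for each irreducible chi in the table:
  <chi_rho, chi_1> = (1/8)[1*(7)*conj(1) + 1*(7)*conj(1) + 2*(1)*conj(1) + 2*(3)*conj(1) + 2*(-3)*conj(1)]
      = (1/8)[(7) + (7) + (2) + (6) + (-6)] = 16/8 = 2
  <chi_rho, chi_2> = (1/8)[1*(7)*conj(1) + 1*(7)*conj(1) + 2*(1)*conj(1) + 2*(3)*conj(-1) + 2*(-3)*conj(-1)]
      = (1/8)[(7) + (7) + (2) + (-6) + (6)] = 16/8 = 2
  <chi_rho, chi_3> = (1/8)[1*(7)*conj(1) + 1*(7)*conj(1) + 2*(1)*conj(-1) + 2*(3)*conj(1) + 2*(-3)*conj(-1)]
      = (1/8)[(7) + (7) + (-2) + (6) + (6)] = 24/8 = 3
  <chi_rho, chi_4> = (1/8)[1*(7)*conj(1) + 1*(7)*conj(1) + 2*(1)*conj(-1) + 2*(3)*conj(-1) + 2*(-3)*conj(1)]
      = (1/8)[(7) + (7) + (-2) + (-6) + (-6)] = 0/8 = 0
  <chi_rho, chi_5> = (1/8)[1*(7)*conj(2) + 1*(7)*conj(-2) + 2*(1)*conj(0) + 2*(3)*conj(0) + 2*(-3)*conj(0)]
      = (1/8)[(14) + (-14) + (0) + (0) + (0)] = 0/8 = 0
Dimension check: dim(rho) = sum (mult * dim) = 2*1 + 2*1 + 3*1 + 0*1 + 0*2 = 7 = chi_rho(e) = 7.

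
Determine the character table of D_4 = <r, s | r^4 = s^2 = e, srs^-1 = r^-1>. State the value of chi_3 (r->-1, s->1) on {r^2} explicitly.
Conjugacy classes: {e} of size 1, {r^2} of size 1, {r^1, r^3} of size 2, {s, sr^2, ...} of size 2, {sr, sr^3, ...} of size 2.
Character table:
  irrep \ class              {e} (size 1)  {r^2} (size 1)  {r^1, r^3} (size 2)  {s, sr^2, ...} (size 2)  {sr, sr^3, ...} (size 2)
  chi_1 (triv)               1             1               1                    1                        1                       
  chi_2 (sign: r->1, s->-1)  1             1               1                    -1                       -1                      
  chi_3 (r->-1, s->1)        1             1               -1                   1                        -1                      
  chi_4 (r->-1, s->-1)       1             1               -1                   -1                       1                       
  chi_5 (2d, j=1)            2             -2              0                    0                        0                       

Spot check: chi_3 (r->-1, s->1) on {r^2} = 1.

Reasoning: D_4 has order 2*4 = 8 with 5 conjugacy classes, hence 5 irreducibles. Sum of squared dims 1 + 1 + 1 + 1 + 4 = 8 = |G|. Linear characters come from the abelianisation; the 2-dimensional irreps have character r^k -> 2*cos(2*pi*j*k/4), reflections -> 0.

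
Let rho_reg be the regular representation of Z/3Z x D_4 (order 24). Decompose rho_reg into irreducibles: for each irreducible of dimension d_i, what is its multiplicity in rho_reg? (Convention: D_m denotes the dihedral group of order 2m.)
Each irreducible V_i of dimension d_i appears with multiplicity d_i, i.e. rho_reg = (direct sum over all irreducibles V_i) d_i V_i. The irreducible dimensions for Z/3Z x D_4 are 1, 1, 1, 1, 1, 1, 1, 1, 1, 1, 1, 1, 2, 2, 2: 12 irreducibles of dimension 1, each with multiplicity 1; 3 irreducibles of dimension 2, each with multiplicity 2. Total dimension 12*1*1 + 3*2*2 = 24 = |G|.

Justification: General theorem: in the regular representation of a finite group G, each irreducible appears with multiplicity equal to its dimension. Check: dim(rho_reg) = sum d_i^2 = 1 + 1 + 1 + 1 + 1 + 1 + 1 + 1 + 1 + 1 + 1 + 1 + 4 + 4 + 4 = 24 = |G|.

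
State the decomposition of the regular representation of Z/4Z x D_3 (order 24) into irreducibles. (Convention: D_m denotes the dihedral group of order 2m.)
Each irreducible V_i of dimension d_i appears with multiplicity d_i, i.e. rho_reg = (direct sum over all irreducibles V_i) d_i V_i. The irreducible dimensions for Z/4Z x D_3 are 1, 1, 1, 1, 1, 1, 1, 1, 2, 2, 2, 2: 8 irreducibles of dimension 1, each with multiplicity 1; 4 irreducibles of dimension 2, each with multiplicity 2. Total dimension 8*1*1 + 4*2*2 = 24 = |G|.

Solution. General theorem: in the regular representation of a finite group G, each irreducible appears with multiplicity equal to its dimension. Check: dim(rho_reg) = sum d_i^2 = 1 + 1 + 1 + 1 + 1 + 1 + 1 + 1 + 4 + 4 + 4 + 4 = 24 = |G|.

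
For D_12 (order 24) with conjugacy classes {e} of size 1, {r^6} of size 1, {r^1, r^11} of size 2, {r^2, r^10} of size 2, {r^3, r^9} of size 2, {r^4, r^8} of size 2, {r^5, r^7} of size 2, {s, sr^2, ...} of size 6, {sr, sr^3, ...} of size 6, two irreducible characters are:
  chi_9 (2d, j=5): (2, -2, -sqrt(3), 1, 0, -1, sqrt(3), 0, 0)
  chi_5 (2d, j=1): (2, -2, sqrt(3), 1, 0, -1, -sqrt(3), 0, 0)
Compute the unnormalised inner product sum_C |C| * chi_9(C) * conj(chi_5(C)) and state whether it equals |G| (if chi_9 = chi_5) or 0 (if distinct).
Sum = 0; so <chi_9, chi_5> = 0 (distinct irreducibles are orthogonal).

Working: Compute term by term over conjugacy classes (|C| * chi_9(C) * conj(chi_5(C))):
  1*(2)*conj(2) + 1*(-2)*conj(-2) + 2*(-sqrt(3))*conj(sqrt(3)) + 2*(1)*conj(1) + 2*(0)*conj(0) + 2*(-1)*conj(-1) + 2*(sqrt(3))*conj(-sqrt(3)) + 6*(0)*conj(0) + 6*(0)*conj(0)
  = (4) + (4) + (-6) + (2) + (0) + (2) + (-6) + (0) + (0)
  = 0.
Dividing by |G| = 24 gives 0/24 = 0, matching the row-orthogonality relation <chi_9, chi_5> = [chi_9 = chi_5].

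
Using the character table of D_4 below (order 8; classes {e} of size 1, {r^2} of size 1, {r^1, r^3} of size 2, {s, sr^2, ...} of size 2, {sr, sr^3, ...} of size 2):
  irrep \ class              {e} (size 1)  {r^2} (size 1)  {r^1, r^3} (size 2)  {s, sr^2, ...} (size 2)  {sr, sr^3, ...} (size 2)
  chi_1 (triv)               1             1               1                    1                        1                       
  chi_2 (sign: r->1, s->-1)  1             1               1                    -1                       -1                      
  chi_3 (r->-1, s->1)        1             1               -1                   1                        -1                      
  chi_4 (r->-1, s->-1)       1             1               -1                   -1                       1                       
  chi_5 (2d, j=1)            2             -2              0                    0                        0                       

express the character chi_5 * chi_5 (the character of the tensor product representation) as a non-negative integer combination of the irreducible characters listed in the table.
chi_5 tensor chi_5 = chi_1 + chi_2 + chi_3 + chi_4 (all other irreducibles have multiplicity 0).

Explanation: The character of a tensor product is the pointwise product (chi_5 * chi_5)(C) = chi_5(C) * chi_5(C):
  {e}: (2)*(2), {r^2}: (-2)*(-2), {r^1, r^3}: (0)*(0), {s, sr^2, ...}: (0)*(0), {sr, sr^3, ...}: (0)*(0)
so (chi_5 * chi_5) takes values
  {e} -> 4, {r^2} -> 4, {r^1, r^3} -> 0, {s, sr^2, ...} -> 0, {sr, sr^3, ...} -> 0.
Now take the inner product of this character with each irreducible chi from the table, <chi_5*chi_5, chi> = (1/8) sum_C |C| (chi_5*chi_5)(C) conj(chi(C)):
  <chi_5*chi_5, chi_1> = (1/8)[1*(4)*conj(1) + 1*(4)*conj(1) + 2*(0)*conj(1) + 2*(0)*conj(1) + 2*(0)*conj(1)]
      = (1/8)[(4) + (4) + (0) + (0) + (0)] = 8/8 = 1
  <chi_5*chi_5, chi_2> = (1/8)[1*(4)*conj(1) + 1*(4)*conj(1) + 2*(0)*conj(1) + 2*(0)*conj(-1) + 2*(0)*conj(-1)]
      = (1/8)[(4) + (4) + (0) + (0) + (0)] = 8/8 = 1
  <chi_5*chi_5, chi_3> = (1/8)[1*(4)*conj(1) + 1*(4)*conj(1) + 2*(0)*conj(-1) + 2*(0)*conj(1) + 2*(0)*conj(-1)]
      = (1/8)[(4) + (4) + (0) + (0) + (0)] = 8/8 = 1
  <chi_5*chi_5, chi_4> = (1/8)[1*(4)*conj(1) + 1*(4)*conj(1) + 2*(0)*conj(-1) + 2*(0)*conj(-1) + 2*(0)*conj(1)]
      = (1/8)[(4) + (4) + (0) + (0) + (0)] = 8/8 = 1
  <chi_5*chi_5, chi_5> = (1/8)[1*(4)*conj(2) + 1*(4)*conj(-2) + 2*(0)*conj(0) + 2*(0)*conj(0) + 2*(0)*conj(0)]
      = (1/8)[(8) + (-8) + (0) + (0) + (0)] = 0/8 = 0
Hence the multiplicities are chi_1: 1, chi_2: 1, chi_3: 1, chi_4: 1. Dimension check: dim(chi_5)*dim(chi_5) = 2*2 = 4 and sum (mult * dim) = 1*1 + 1*1 + 1*1 + 1*1 = 4.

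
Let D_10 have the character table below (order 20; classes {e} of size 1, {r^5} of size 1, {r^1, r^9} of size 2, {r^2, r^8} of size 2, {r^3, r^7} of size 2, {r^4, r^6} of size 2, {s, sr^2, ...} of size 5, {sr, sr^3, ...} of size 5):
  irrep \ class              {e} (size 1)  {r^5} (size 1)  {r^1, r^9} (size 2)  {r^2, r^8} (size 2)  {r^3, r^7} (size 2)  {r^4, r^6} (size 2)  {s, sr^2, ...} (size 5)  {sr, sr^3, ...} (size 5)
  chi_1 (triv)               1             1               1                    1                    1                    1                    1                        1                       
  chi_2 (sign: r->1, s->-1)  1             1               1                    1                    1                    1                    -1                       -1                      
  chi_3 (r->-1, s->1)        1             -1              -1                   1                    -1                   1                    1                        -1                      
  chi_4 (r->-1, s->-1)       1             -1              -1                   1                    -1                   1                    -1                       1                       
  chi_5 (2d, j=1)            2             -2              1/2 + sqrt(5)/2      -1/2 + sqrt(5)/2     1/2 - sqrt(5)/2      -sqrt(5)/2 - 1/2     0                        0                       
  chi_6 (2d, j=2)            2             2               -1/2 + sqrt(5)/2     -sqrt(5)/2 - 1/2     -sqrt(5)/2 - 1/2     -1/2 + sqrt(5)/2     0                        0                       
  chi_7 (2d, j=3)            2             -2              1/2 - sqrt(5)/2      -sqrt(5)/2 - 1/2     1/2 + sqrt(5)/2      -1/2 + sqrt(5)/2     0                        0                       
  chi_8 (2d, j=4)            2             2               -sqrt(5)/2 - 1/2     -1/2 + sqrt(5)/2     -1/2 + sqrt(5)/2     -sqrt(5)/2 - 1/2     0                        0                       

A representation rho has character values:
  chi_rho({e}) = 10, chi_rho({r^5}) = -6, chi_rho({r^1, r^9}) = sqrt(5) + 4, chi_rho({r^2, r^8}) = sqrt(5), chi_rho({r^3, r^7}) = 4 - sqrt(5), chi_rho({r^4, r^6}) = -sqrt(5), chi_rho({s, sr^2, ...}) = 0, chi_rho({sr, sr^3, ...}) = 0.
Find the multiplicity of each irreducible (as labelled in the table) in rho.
Multiplicities: chi_1: 1, chi_2: 1, chi_3: 0, chi_4: 0, chi_5: 3, chi_6: 0, chi_7: 1, chi_8: 0.

Justification: Use <chi_rho, chi> = (1/|G|) sum_C |C| * chi_rho(C) * conj(chi(C)) with |G| = 20 for each irreducible chi in the table:
  <chi_rho, chi_1> = (1/20)[1*(10)*conj(1) + 1*(-6)*conj(1) + 2*(sqrt(5) + 4)*conj(1) + 2*(sqrt(5))*conj(1) + 2*(4 - sqrt(5))*conj(1) + 2*(-sqrt(5))*conj(1) + 5*(0)*conj(1) + 5*(0)*conj(1)]
      = (1/20)[(10) + (-6) + (2*sqrt(5) + 8) + (2*sqrt(5)) + (8 - 2*sqrt(5)) + (-2*sqrt(5)) + (0) + (0)] = 20/20 = 1
  <chi_rho, chi_2> = (1/20)[1*(10)*conj(1) + 1*(-6)*conj(1) + 2*(sqrt(5) + 4)*conj(1) + 2*(sqrt(5))*conj(1) + 2*(4 - sqrt(5))*conj(1) + 2*(-sqrt(5))*conj(1) + 5*(0)*conj(-1) + 5*(0)*conj(-1)]
      = (1/20)[(10) + (-6) + (2*sqrt(5) + 8) + (2*sqrt(5)) + (8 - 2*sqrt(5)) + (-2*sqrt(5)) + (0) + (0)] = 20/20 = 1
  <chi_rho, chi_3> = (1/20)[1*(10)*conj(1) + 1*(-6)*conj(-1) + 2*(sqrt(5) + 4)*conj(-1) + 2*(sqrt(5))*conj(1) + 2*(4 - sqrt(5))*conj(-1) + 2*(-sqrt(5))*conj(1) + 5*(0)*conj(1) + 5*(0)*conj(-1)]
      = (1/20)[(10) + (6) + (-8 - 2*sqrt(5)) + (2*sqrt(5)) + (-8 + 2*sqrt(5)) + (-2*sqrt(5)) + (0) + (0)] = 0/20 = 0
  <chi_rho, chi_4> = (1/20)[1*(10)*conj(1) + 1*(-6)*conj(-1) + 2*(sqrt(5) + 4)*conj(-1) + 2*(sqrt(5))*conj(1) + 2*(4 - sqrt(5))*conj(-1) + 2*(-sqrt(5))*conj(1) + 5*(0)*conj(-1) + 5*(0)*conj(1)]
      = (1/20)[(10) + (6) + (-8 - 2*sqrt(5)) + (2*sqrt(5)) + (-8 + 2*sqrt(5)) + (-2*sqrt(5)) + (0) + (0)] = 0/20 = 0
  <chi_rho, chi_5> = (1/20)[1*(10)*conj(2) + 1*(-6)*conj(-2) + 2*(sqrt(5) + 4)*conj(1/2 + sqrt(5)/2) + 2*(sqrt(5))*conj(-1/2 + sqrt(5)/2) + 2*(4 - sqrt(5))*conj(1/2 - sqrt(5)/2) + 2*(-sqrt(5))*conj(-sqrt(5)/2 - 1/2) + 5*(0)*conj(0) + 5*(0)*conj(0)]
      = (1/20)[(20) + (12) + (9 + 5*sqrt(5)) + (5 - sqrt(5)) + (9 - 5*sqrt(5)) + (sqrt(5) + 5) + (0) + (0)] = 60/20 = 3
  <chi_rho, chi_6> = (1/20)[1*(10)*conj(2) + 1*(-6)*conj(2) + 2*(sqrt(5) + 4)*conj(-1/2 + sqrt(5)/2) + 2*(sqrt(5))*conj(-sqrt(5)/2 - 1/2) + 2*(4 - sqrt(5))*conj(-sqrt(5)/2 - 1/2) + 2*(-sqrt(5))*conj(-1/2 + sqrt(5)/2) + 5*(0)*conj(0) + 5*(0)*conj(0)]
      = (1/20)[(20) + (-12) + (1 + 3*sqrt(5)) + (-5 - sqrt(5)) + (1 - 3*sqrt(5)) + (-5 + sqrt(5)) + (0) + (0)] = 0/20 = 0
  <chi_rho, chi_7> = (1/20)[1*(10)*conj(2) + 1*(-6)*conj(-2) + 2*(sqrt(5) + 4)*conj(1/2 - sqrt(5)/2) + 2*(sqrt(5))*conj(-sqrt(5)/2 - 1/2) + 2*(4 - sqrt(5))*conj(1/2 + sqrt(5)/2) + 2*(-sqrt(5))*conj(-1/2 + sqrt(5)/2) + 5*(0)*conj(0) + 5*(0)*conj(0)]
      = (1/20)[(20) + (12) + (-3*sqrt(5) - 1) + (-5 - sqrt(5)) + (-1 + 3*sqrt(5)) + (-5 + sqrt(5)) + (0) + (0)] = 20/20 = 1
  <chi_rho, chi_8> = (1/20)[1*(10)*conj(2) + 1*(-6)*conj(2) + 2*(sqrt(5) + 4)*conj(-sqrt(5)/2 - 1/2) + 2*(sqrt(5))*conj(-1/2 + sqrt(5)/2) + 2*(4 - sqrt(5))*conj(-1/2 + sqrt(5)/2) + 2*(-sqrt(5))*conj(-sqrt(5)/2 - 1/2) + 5*(0)*conj(0) + 5*(0)*conj(0)]
      = (1/20)[(20) + (-12) + (-5*sqrt(5) - 9) + (5 - sqrt(5)) + (-9 + 5*sqrt(5)) + (sqrt(5) + 5) + (0) + (0)] = 0/20 = 0
Dimension check: dim(rho) = sum (mult * dim) = 1*1 + 1*1 + 0*1 + 0*1 + 3*2 + 0*2 + 1*2 + 0*2 = 10 = chi_rho(e) = 10.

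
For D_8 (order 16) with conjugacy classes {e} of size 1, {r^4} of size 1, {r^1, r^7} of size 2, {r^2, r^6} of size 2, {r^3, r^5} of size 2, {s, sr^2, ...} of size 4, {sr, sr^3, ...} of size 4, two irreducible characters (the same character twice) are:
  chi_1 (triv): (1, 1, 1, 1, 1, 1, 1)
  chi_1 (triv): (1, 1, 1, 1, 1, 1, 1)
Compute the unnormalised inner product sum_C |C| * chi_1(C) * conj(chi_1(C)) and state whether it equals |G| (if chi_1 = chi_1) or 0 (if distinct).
Sum = 16 = |G| = 16; so <chi_1, chi_1> = 1 (norm-1 confirms irreducibility).

Working: Compute term by term over conjugacy classes (|C| * chi_1(C) * conj(chi_1(C))):
  1*(1)*conj(1) + 1*(1)*conj(1) + 2*(1)*conj(1) + 2*(1)*conj(1) + 2*(1)*conj(1) + 4*(1)*conj(1) + 4*(1)*conj(1)
  = (1) + (1) + (2) + (2) + (2) + (4) + (4)
  = 16.
Dividing by |G| = 16 gives 16/16 = 1, matching the row-orthogonality relation <chi_1, chi_1> = [chi_1 = chi_1].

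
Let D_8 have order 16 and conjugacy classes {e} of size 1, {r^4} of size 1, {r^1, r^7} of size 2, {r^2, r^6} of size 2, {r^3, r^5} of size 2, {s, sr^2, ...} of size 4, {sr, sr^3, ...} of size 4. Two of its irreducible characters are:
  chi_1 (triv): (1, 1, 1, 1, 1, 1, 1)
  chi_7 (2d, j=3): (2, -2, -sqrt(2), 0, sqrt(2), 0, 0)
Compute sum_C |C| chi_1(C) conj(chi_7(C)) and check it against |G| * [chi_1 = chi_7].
Sum = 0; so <chi_1, chi_7> = 0 (distinct irreducibles are orthogonal).

Solution. Compute term by term over conjugacy classes (|C| * chi_1(C) * conj(chi_7(C))):
  1*(1)*conj(2) + 1*(1)*conj(-2) + 2*(1)*conj(-sqrt(2)) + 2*(1)*conj(0) + 2*(1)*conj(sqrt(2)) + 4*(1)*conj(0) + 4*(1)*conj(0)
  = (2) + (-2) + (-2*sqrt(2)) + (0) + (2*sqrt(2)) + (0) + (0)
  = 0.
Dividing by |G| = 16 gives 0/16 = 0, matching the row-orthogonality relation <chi_1, chi_7> = [chi_1 = chi_7].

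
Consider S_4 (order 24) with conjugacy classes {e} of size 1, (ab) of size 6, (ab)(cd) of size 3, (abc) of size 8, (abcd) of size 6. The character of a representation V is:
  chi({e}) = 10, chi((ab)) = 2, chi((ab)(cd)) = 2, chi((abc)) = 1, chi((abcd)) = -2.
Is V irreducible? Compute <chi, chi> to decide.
Not irreducible (reducible): <chi, chi> = 7 > 1.

Reasoning: <chi, chi> = (1/|G|) sum_C |C| * |chi(C)|^2 = (1/24)[1*|10|^2 + 6*|2|^2 + 3*|2|^2 + 8*|1|^2 + 6*|-2|^2]
  = (1/24)[(100) + (24) + (12) + (8) + (24)] = 168/24 = 7.
A character is irreducible iff <chi, chi> = 1, so this representation is reducible.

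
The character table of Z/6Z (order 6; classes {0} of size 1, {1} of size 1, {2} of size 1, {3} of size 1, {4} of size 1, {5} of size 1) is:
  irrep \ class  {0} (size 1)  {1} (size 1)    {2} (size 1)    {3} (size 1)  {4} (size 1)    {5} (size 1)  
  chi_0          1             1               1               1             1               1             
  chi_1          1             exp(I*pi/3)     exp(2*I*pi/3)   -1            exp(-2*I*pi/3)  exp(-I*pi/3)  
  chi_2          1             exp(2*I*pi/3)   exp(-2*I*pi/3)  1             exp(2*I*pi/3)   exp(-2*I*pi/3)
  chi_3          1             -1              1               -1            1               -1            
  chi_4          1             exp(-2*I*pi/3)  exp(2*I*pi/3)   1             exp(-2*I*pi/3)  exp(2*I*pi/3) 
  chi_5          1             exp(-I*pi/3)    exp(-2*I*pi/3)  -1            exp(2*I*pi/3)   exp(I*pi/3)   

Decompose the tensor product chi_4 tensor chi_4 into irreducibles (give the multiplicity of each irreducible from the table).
chi_4 tensor chi_4 = chi_2 (all other irreducibles have multiplicity 0).

The character of a tensor product is the pointwise product (chi_4 * chi_4)(C) = chi_4(C) * chi_4(C):
  {0}: (1)*(1), {1}: (exp(-2*I*pi/3))*(exp(-2*I*pi/3)), {2}: (exp(2*I*pi/3))*(exp(2*I*pi/3)), {3}: (1)*(1), {4}: (exp(-2*I*pi/3))*(exp(-2*I*pi/3)), {5}: (exp(2*I*pi/3))*(exp(2*I*pi/3))
so (chi_4 * chi_4) takes values
  {0} -> 1, {1} -> exp(2*I*pi/3), {2} -> exp(-2*I*pi/3), {3} -> 1, {4} -> exp(2*I*pi/3), {5} -> exp(-2*I*pi/3).
Now take the inner product of this character with each irreducible chi from the table, <chi_4*chi_4, chi> = (1/6) sum_C |C| (chi_4*chi_4)(C) conj(chi(C)):
  <chi_4*chi_4, chi_0> = (1/6)[1*(1)*conj(1) + 1*(exp(2*I*pi/3))*conj(1) + 1*(exp(-2*I*pi/3))*conj(1) + 1*(1)*conj(1) + 1*(exp(2*I*pi/3))*conj(1) + 1*(exp(-2*I*pi/3))*conj(1)]
      = (1/6)[(1) + (exp(2*I*pi/3)) + (exp(-2*I*pi/3)) + (1) + (exp(2*I*pi/3)) + (exp(-2*I*pi/3))] = 0/6 = 0
  <chi_4*chi_4, chi_1> = (1/6)[1*(1)*conj(1) + 1*(exp(2*I*pi/3))*conj(exp(I*pi/3)) + 1*(exp(-2*I*pi/3))*conj(exp(2*I*pi/3)) + 1*(1)*conj(-1) + 1*(exp(2*I*pi/3))*conj(exp(-2*I*pi/3)) + 1*(exp(-2*I*pi/3))*conj(exp(-I*pi/3))]
      = (1/6)[(1) + (exp(I*pi/3)) + (exp(2*I*pi/3)) + (-1) + (exp(-2*I*pi/3)) + (exp(-I*pi/3))] = 0/6 = 0
  <chi_4*chi_4, chi_2> = (1/6)[1*(1)*conj(1) + 1*(exp(2*I*pi/3))*conj(exp(2*I*pi/3)) + 1*(exp(-2*I*pi/3))*conj(exp(-2*I*pi/3)) + 1*(1)*conj(1) + 1*(exp(2*I*pi/3))*conj(exp(2*I*pi/3)) + 1*(exp(-2*I*pi/3))*conj(exp(-2*I*pi/3))]
      = (1/6)[(1) + (1) + (1) + (1) + (1) + (1)] = 6/6 = 1
  <chi_4*chi_4, chi_3> = (1/6)[1*(1)*conj(1) + 1*(exp(2*I*pi/3))*conj(-1) + 1*(exp(-2*I*pi/3))*conj(1) + 1*(1)*conj(-1) + 1*(exp(2*I*pi/3))*conj(1) + 1*(exp(-2*I*pi/3))*conj(-1)]
      = (1/6)[(1) + (-exp(2*I*pi/3)) + (exp(-2*I*pi/3)) + (-1) + (exp(2*I*pi/3)) + (-exp(-2*I*pi/3))] = 0/6 = 0
  <chi_4*chi_4, chi_4> = (1/6)[1*(1)*conj(1) + 1*(exp(2*I*pi/3))*conj(exp(-2*I*pi/3)) + 1*(exp(-2*I*pi/3))*conj(exp(2*I*pi/3)) + 1*(1)*conj(1) + 1*(exp(2*I*pi/3))*conj(exp(-2*I*pi/3)) + 1*(exp(-2*I*pi/3))*conj(exp(2*I*pi/3))]
      = (1/6)[(1) + (exp(-2*I*pi/3)) + (exp(2*I*pi/3)) + (1) + (exp(-2*I*pi/3)) + (exp(2*I*pi/3))] = 0/6 = 0
  <chi_4*chi_4, chi_5> = (1/6)[1*(1)*conj(1) + 1*(exp(2*I*pi/3))*conj(exp(-I*pi/3)) + 1*(exp(-2*I*pi/3))*conj(exp(-2*I*pi/3)) + 1*(1)*conj(-1) + 1*(exp(2*I*pi/3))*conj(exp(2*I*pi/3)) + 1*(exp(-2*I*pi/3))*conj(exp(I*pi/3))]
      = (1/6)[(1) + (-1) + (1) + (-1) + (1) + (-1)] = 0/6 = 0
(Exp terms are combined using exp(i*s)*conj(exp(i*t)) = exp(i*(s-t)), and sums of them are collapsed using the identity that for every m > 1 the m distinct m-th roots of unity sum to 0, e.g. 1 + exp(2*I*pi/3) + exp(-2*I*pi/3) = 0.)
Hence the multiplicities are chi_2: 1. Dimension check: dim(chi_4)*dim(chi_4) = 1*1 = 1 and sum (mult * dim) = 1*1 = 1.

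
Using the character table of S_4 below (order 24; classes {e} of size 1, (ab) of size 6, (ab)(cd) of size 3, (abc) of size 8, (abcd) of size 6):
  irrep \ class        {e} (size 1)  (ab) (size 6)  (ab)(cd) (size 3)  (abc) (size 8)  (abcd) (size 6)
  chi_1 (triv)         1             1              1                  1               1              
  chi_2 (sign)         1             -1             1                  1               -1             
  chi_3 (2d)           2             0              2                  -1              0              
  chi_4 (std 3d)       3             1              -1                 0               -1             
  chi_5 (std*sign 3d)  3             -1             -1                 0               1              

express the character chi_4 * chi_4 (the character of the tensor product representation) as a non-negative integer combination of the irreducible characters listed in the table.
chi_4 tensor chi_4 = chi_1 + chi_3 + chi_4 + chi_5 (all other irreducibles have multiplicity 0).

Working: The character of a tensor product is the pointwise product (chi_4 * chi_4)(C) = chi_4(C) * chi_4(C):
  {e}: (3)*(3), (ab): (1)*(1), (ab)(cd): (-1)*(-1), (abc): (0)*(0), (abcd): (-1)*(-1)
so (chi_4 * chi_4) takes values
  {e} -> 9, (ab) -> 1, (ab)(cd) -> 1, (abc) -> 0, (abcd) -> 1.
Now take the inner product of this character with each irreducible chi from the table, <chi_4*chi_4, chi> = (1/24) sum_C |C| (chi_4*chi_4)(C) conj(chi(C)):
  <chi_4*chi_4, chi_1> = (1/24)[1*(9)*conj(1) + 6*(1)*conj(1) + 3*(1)*conj(1) + 8*(0)*conj(1) + 6*(1)*conj(1)]
      = (1/24)[(9) + (6) + (3) + (0) + (6)] = 24/24 = 1
  <chi_4*chi_4, chi_2> = (1/24)[1*(9)*conj(1) + 6*(1)*conj(-1) + 3*(1)*conj(1) + 8*(0)*conj(1) + 6*(1)*conj(-1)]
      = (1/24)[(9) + (-6) + (3) + (0) + (-6)] = 0/24 = 0
  <chi_4*chi_4, chi_3> = (1/24)[1*(9)*conj(2) + 6*(1)*conj(0) + 3*(1)*conj(2) + 8*(0)*conj(-1) + 6*(1)*conj(0)]
      = (1/24)[(18) + (0) + (6) + (0) + (0)] = 24/24 = 1
  <chi_4*chi_4, chi_4> = (1/24)[1*(9)*conj(3) + 6*(1)*conj(1) + 3*(1)*conj(-1) + 8*(0)*conj(0) + 6*(1)*conj(-1)]
      = (1/24)[(27) + (6) + (-3) + (0) + (-6)] = 24/24 = 1
  <chi_4*chi_4, chi_5> = (1/24)[1*(9)*conj(3) + 6*(1)*conj(-1) + 3*(1)*conj(-1) + 8*(0)*conj(0) + 6*(1)*conj(1)]
      = (1/24)[(27) + (-6) + (-3) + (0) + (6)] = 24/24 = 1
Hence the multiplicities are chi_1: 1, chi_3: 1, chi_4: 1, chi_5: 1. Dimension check: dim(chi_4)*dim(chi_4) = 3*3 = 9 and sum (mult * dim) = 1*1 + 1*2 + 1*3 + 1*3 = 9.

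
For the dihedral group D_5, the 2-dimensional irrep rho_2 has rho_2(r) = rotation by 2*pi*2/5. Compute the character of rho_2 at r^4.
chi_{rho_2}(r^4) = 2*cos(2*pi*2*4/5) = -sqrt(5)/2 - 1/2

Derivation: rho_2(r^4) is rotation by angle 2*pi*2*4/5, whose trace is 2*cos(2*pi*2*4/5) = -sqrt(5)/2 - 1/2.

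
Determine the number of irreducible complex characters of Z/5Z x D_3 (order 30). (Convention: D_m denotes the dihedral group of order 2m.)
15

Derivation: The number of irreducible complex representations of a finite group equals its number of conjugacy classes. For a direct product, #classes(G x H) = #classes(G) * #classes(H). Z/5Z has 5 classes (abelian), D_3 has 3 classes, so 5 * 3 = 15, so Z/5Z x D_3 (order 30) has exactly 15 irreducible complex representations.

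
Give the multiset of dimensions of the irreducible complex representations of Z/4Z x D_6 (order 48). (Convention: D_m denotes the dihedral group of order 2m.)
Dimensions: 1, 1, 1, 1, 1, 1, 1, 1, 1, 1, 1, 1, 1, 1, 1, 1, 2, 2, 2, 2, 2, 2, 2, 2

Justification: There are 24 irreducibles (= number of conjugacy classes). Their dimensions d_i satisfy sum d_i^2 = |G| = 48: 1 + 1 + 1 + 1 + 1 + 1 + 1 + 1 + 1 + 1 + 1 + 1 + 1 + 1 + 1 + 1 + 4 + 4 + 4 + 4 + 4 + 4 + 4 + 4 = 48. (For the product with Z/4Z: each of the 4 1-dim characters of Z/4Z tensors with each irrep of D_6, giving 4 copies of each D_6-dimension.)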